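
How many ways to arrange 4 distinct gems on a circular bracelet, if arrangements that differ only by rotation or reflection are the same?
(4-1)!/2 = 6/2 = 3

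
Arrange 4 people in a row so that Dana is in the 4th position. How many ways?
Fix one position: (4-1)! = 6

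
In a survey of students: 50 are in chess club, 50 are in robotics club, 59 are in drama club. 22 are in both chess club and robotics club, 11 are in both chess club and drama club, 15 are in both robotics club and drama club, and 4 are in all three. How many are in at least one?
|A∪B∪C| = 50+50+59-22-11-15+4 = 115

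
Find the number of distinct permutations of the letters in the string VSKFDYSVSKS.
11! / (4! × 1! × 1! × 1! × 2! × 2!) = 415800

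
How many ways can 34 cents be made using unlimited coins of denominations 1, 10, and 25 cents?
Coefficient of x^34 in 1/(1-x^1) · 1/(1-x^10) · 1/(1-x^25). Case on j = number of 25-cent coins (j = 0..1); remainder r = 34 - 25j is made from {1,10} in ⌊r/10⌋+1 ways. r = 34, 9 → 4 + 1 = 5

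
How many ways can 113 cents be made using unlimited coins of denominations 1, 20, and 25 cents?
Coefficient of x^113 in 1/(1-x^1) · 1/(1-x^20) · 1/(1-x^25). Case on j = number of 25-cent coins (j = 0..4); remainder r = 113 - 25j is made from {1,20} in ⌊r/20⌋+1 ways. r = 113, 88, 63, 38, 13 → 6 + 5 + 4 + 2 + 1 = 18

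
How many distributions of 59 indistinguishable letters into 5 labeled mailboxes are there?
C(59+5-1, 5-1) = C(63, 4) = 595665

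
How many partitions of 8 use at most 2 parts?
By conjugation, equals partitions of 8 into parts ≤ 2. Let r_j(i) = number of partitions of i into parts ≤ j, for i = 0..8. r_1(i) = 1 for all i; r_j(i) = r_{j-1}(i) + r_j(i-j). Rows j = 2..2: ≤2: 1 1 2 2 3 3 4 4 5. r_2(8) = 5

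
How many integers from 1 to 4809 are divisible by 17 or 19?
⌊4809/17⌋ + ⌊4809/19⌋ - ⌊4809/323⌋ = 282 + 253 - 14 = 521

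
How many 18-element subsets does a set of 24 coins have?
C(24,18) = 24!/(18!×6!) = 134596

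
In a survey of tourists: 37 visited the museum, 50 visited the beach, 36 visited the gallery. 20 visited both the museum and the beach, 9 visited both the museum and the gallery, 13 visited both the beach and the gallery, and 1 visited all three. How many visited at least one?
|A∪B∪C| = 37+50+36-20-9-13+1 = 82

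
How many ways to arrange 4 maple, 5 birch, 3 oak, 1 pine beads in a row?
13! / (4! × 5! × 3! × 1!) = 360360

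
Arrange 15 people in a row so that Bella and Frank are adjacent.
Treat as block: (15-1)! × 2! = 87178291200 × 2 = 174356582400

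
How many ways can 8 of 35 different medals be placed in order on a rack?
P(35,8) = 35!/(35-8)! = 948964262400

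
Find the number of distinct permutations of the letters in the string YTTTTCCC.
8! / (4! × 3! × 1!) = 280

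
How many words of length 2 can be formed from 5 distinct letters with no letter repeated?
P(5,2) = 5!/(5-2)! = 20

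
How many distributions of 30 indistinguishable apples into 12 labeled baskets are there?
C(30+12-1, 12-1) = C(41, 11) = 3159461968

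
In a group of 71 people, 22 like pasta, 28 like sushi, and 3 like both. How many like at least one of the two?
|A∪B| = |A| + |B| - |A∩B| = 22 + 28 - 3 = 47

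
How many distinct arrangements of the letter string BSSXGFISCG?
10! / (1! × 1! × 1! × 1! × 3! × 1! × 2!) = 302400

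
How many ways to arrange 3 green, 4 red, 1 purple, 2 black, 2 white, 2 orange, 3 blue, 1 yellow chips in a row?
18! / (3! × 4! × 1! × 2! × 2! × 2! × 3! × 1!) = 926269344000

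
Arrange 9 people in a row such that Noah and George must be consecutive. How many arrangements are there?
Treat the 2 as one block: (9-2+1)! × 2! = 40320 × 2 = 80640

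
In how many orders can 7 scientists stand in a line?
7! = 5040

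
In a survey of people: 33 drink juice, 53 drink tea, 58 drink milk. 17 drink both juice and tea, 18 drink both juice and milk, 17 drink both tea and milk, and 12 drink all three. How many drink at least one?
|A∪B∪C| = 33+53+58-17-18-17+12 = 104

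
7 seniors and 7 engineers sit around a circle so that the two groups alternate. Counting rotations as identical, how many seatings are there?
Fix one of the seniors: (7-1)! ways for the remaining seniors, × 7! ways for the engineers = 720 × 5040 = 3628800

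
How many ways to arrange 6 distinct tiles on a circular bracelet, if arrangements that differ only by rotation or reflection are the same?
(6-1)!/2 = 120/2 = 60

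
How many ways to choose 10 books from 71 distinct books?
C(71,10) = 71!/(10!×61!) = 461738052776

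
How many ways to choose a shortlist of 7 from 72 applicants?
C(72,7) = 72!/(7!×65!) = 1473109704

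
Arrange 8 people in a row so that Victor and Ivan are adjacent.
Treat as block: (8-1)! × 2! = 5040 × 2 = 10080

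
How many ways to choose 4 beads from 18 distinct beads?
C(18,4) = 18!/(4!×14!) = 3060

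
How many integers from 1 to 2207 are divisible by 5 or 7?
⌊2207/5⌋ + ⌊2207/7⌋ - ⌊2207/35⌋ = 441 + 315 - 63 = 693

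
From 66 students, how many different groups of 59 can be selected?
C(66,59) = 66!/(59!×7!) = 778789440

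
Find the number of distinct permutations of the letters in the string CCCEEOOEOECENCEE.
16! / (1! × 5! × 3! × 7!) = 5765760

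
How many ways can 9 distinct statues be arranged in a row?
9! = 362880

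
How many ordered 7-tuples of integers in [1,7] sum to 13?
Coefficient of x^13 in (x + x² + ... + x^7)^7. By inclusion-exclusion on dice exceeding 7: Σ_j (-1)^j C(7,j)·C(13-1-7j, 6) = C(7,0)·C(12,6) = 1·924 = 924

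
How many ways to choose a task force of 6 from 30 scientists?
C(30,6) = 30!/(6!×24!) = 593775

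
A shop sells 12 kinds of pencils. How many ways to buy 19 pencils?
C(19+12-1, 12-1) = C(30, 11) = 54627300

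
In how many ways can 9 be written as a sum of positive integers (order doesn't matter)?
Pentagonal recurrence p(n) = p(n-1) + p(n-2) - p(n-5) - p(n-7) + p(n-12) + p(n-15) - ... gives p(0..8) = 1, 1, 2, 3, 5, 7, 11, 15, 22. p(9) = p(8) + p(7) - p(4) - p(2) = 22 + 15 - 5 - 2 = 30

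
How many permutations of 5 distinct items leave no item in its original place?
!5 = Σ_{j=0}^{5} (-1)^j·5!/j! = 120 - 120 + 60 - 20 + 5 - 1 = 44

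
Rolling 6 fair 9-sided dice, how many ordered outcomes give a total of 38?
Coefficient of x^38 in (x + x² + ... + x^9)^6. By inclusion-exclusion on dice exceeding 9: Σ_j (-1)^j C(6,j)·C(38-1-9j, 5) = C(6,0)·C(37,5) - C(6,1)·C(28,5) + C(6,2)·C(19,5) - C(6,3)·C(10,5) = 1·435897 - 6·98280 + 15·11628 - 20·252 = 15597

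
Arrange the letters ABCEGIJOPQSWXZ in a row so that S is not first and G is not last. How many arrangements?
By inclusion-exclusion: 14! - 2×(14-1)! + (14-2)! = 87178291200 - 12454041600 + 479001600 = 75203251200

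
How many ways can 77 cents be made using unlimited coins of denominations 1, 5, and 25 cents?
Coefficient of x^77 in 1/(1-x^1) · 1/(1-x^5) · 1/(1-x^25). Case on j = number of 25-cent coins (j = 0..3); remainder r = 77 - 25j is made from {1,5} in ⌊r/5⌋+1 ways. r = 77, 52, 27, 2 → 16 + 11 + 6 + 1 = 34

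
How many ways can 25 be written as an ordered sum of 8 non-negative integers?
C(25+8-1, 8-1) = C(32, 7) = 3365856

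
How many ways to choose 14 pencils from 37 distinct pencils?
C(37,14) = 37!/(14!×23!) = 6107086800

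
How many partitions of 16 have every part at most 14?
Let r_j(i) = number of partitions of i into parts ≤ j, for i = 0..16. r_1(i) = 1 for all i; r_j(i) = r_{j-1}(i) + r_j(i-j). Rows j = 2..14: ≤2: 1 1 2 2 3 3 4 4 5 5 6 6 7 7 8 8 9; ≤3: 1 1 2 3 4 5 7 8 10 12 14 16 19 21 24 27 30; ≤4: 1 1 2 3 5 6 9 11 15 18 23 27 34 39 47 54 64; ≤5: 1 1 2 3 5 7 10 13 18 23 30 37 47 57 70 84 101; ≤6: 1 1 2 3 5 7 11 14 20 26 35 44 58 71 90 110 136; ≤7: 1 1 2 3 5 7 11 15 21 28 38 49 65 82 105 131 164; ≤8: 1 1 2 3 5 7 11 15 22 29 40 52 70 89 116 146 186; ≤9: 1 1 2 3 5 7 11 15 22 30 41 54 73 94 123 157 201; ≤10: 1 1 2 3 5 7 11 15 22 30 42 55 75 97 128 164 212; ≤11: 1 1 2 3 5 7 11 15 22 30 42 56 76 99 131 169 219; ≤12: 1 1 2 3 5 7 11 15 22 30 42 56 77 100 133 172 224; ≤13: 1 1 2 3 5 7 11 15 22 30 42 56 77 101 134 174 227; ≤14: 1 1 2 3 5 7 11 15 22 30 42 56 77 101 135 175 229. r_14(16) = 229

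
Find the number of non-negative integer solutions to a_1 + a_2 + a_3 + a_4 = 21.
C(21+4-1, 4-1) = C(24, 3) = 2024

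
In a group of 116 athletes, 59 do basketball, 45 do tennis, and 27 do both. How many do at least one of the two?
|A∪B| = |A| + |B| - |A∩B| = 59 + 45 - 27 = 77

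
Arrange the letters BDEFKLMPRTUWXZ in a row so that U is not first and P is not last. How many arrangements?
By inclusion-exclusion: 14! - 2×(14-1)! + (14-2)! = 87178291200 - 12454041600 + 479001600 = 75203251200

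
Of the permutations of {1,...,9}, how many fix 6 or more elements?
Exactly j fixed points: C(9,j)·!(9-j); sum over j ≥ 6 (derangement numbers via !m = (m-1)·(!(m-1) + !(m-2)): !0..!3 = 1, 0, 1, 2). Σ_{j=6}^{9} C(9,j)·!(9-j) = C(9,6)·!3 + C(9,7)·!2 + C(9,8)·!1 + C(9,9)·!0 = 84·2 + 36·1 + 9·0 + 1·1 = 205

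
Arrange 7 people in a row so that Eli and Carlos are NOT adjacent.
Total - adjacent = 7! - (7-1)!×2 = 5040 - 1440 = 3600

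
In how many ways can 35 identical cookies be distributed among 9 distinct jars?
C(35+9-1, 9-1) = C(43, 8) = 145008513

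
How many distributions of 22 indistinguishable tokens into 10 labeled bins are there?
C(22+10-1, 10-1) = C(31, 9) = 20160075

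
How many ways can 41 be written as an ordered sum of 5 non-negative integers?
C(41+5-1, 5-1) = C(45, 4) = 148995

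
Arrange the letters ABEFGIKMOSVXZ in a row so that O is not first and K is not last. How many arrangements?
By inclusion-exclusion: 13! - 2×(13-1)! + (13-2)! = 6227020800 - 958003200 + 39916800 = 5308934400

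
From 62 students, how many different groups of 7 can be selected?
C(62,7) = 62!/(7!×55!) = 491796152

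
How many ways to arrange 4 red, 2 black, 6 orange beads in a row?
12! / (4! × 2! × 6!) = 13860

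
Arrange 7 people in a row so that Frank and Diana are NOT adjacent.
Total - adjacent = 7! - (7-1)!×2 = 5040 - 1440 = 3600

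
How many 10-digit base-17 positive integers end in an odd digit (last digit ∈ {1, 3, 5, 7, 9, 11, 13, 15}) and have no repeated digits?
Last∈{1,3,5,7,9,11,13,15}. Last=0: 0. Last nonzero: 8×15×P(15,8) = 31135104000. Total = 31135104000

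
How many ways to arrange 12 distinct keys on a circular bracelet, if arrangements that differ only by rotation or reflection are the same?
(12-1)!/2 = 39916800/2 = 19958400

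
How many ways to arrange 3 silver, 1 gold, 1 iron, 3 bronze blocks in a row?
8! / (3! × 1! × 1! × 3!) = 1120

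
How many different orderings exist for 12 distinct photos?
12! = 479001600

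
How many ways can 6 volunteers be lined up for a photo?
6! = 720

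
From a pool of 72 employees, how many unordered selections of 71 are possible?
C(72,71) = 72!/(71!×1!) = 72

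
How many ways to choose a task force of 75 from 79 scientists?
C(79,75) = 79!/(75!×4!) = 1502501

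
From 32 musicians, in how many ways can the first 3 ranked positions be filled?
P(32,3) = 32!/(32-3)! = 29760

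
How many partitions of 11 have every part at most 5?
Let r_j(i) = number of partitions of i into parts ≤ j, for i = 0..11. r_1(i) = 1 for all i; r_j(i) = r_{j-1}(i) + r_j(i-j). Rows j = 2..5: ≤2: 1 1 2 2 3 3 4 4 5 5 6 6; ≤3: 1 1 2 3 4 5 7 8 10 12 14 16; ≤4: 1 1 2 3 5 6 9 11 15 18 23 27; ≤5: 1 1 2 3 5 7 10 13 18 23 30 37. r_5(11) = 37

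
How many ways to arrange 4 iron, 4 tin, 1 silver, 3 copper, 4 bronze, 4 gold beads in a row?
20! / (4! × 4! × 1! × 3! × 4! × 4!) = 1222160940000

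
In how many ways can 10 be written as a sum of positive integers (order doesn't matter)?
Pentagonal recurrence p(n) = p(n-1) + p(n-2) - p(n-5) - p(n-7) + p(n-12) + p(n-15) - ... gives p(0..9) = 1, 1, 2, 3, 5, 7, 11, 15, 22, 30. p(10) = p(9) + p(8) - p(5) - p(3) = 30 + 22 - 7 - 3 = 42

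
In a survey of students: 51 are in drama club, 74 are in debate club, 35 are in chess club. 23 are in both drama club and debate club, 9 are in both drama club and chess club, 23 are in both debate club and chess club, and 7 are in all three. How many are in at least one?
|A∪B∪C| = 51+74+35-23-9-23+7 = 112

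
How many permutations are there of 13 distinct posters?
13! = 6227020800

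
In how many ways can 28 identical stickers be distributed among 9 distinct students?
C(28+9-1, 9-1) = C(36, 8) = 30260340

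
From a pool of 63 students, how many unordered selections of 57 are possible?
C(63,57) = 63!/(57!×6!) = 67945521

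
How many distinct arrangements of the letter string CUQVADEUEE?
10! / (1! × 1! × 1! × 1! × 3! × 2! × 1!) = 302400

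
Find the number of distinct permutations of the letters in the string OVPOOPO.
7! / (4! × 2! × 1!) = 105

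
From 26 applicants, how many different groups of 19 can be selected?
C(26,19) = 26!/(19!×7!) = 657800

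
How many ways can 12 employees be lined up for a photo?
12! = 479001600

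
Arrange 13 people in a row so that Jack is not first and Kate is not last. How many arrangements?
By inclusion-exclusion: 13! - 2×(13-1)! + (13-2)! = 6227020800 - 958003200 + 39916800 = 5308934400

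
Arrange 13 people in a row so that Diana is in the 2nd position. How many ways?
Fix one position: (13-1)! = 479001600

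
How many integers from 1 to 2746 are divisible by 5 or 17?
⌊2746/5⌋ + ⌊2746/17⌋ - ⌊2746/85⌋ = 549 + 161 - 32 = 678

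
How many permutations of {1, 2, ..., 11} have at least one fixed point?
Complement of the derangements. !11 = Σ_{j=0}^{11} (-1)^j·11!/j! = 39916800 - 39916800 + 19958400 - 6652800 + 1663200 - 332640 + 55440 - 7920 + 990 - 110 + 11 - 1 = 14684570. 11! - !11 = 39916800 - 14684570 = 25232230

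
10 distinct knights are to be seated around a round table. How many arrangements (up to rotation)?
Circular: fix one position, arrange the rest. (10-1)! = 362880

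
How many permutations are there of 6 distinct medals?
6! = 720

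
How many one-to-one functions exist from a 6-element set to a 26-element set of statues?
P(26,6) = 26!/(26-6)! = 165765600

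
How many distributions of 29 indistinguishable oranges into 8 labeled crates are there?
C(29+8-1, 8-1) = C(36, 7) = 8347680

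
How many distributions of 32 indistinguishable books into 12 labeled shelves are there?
C(32+12-1, 12-1) = C(43, 11) = 5752004349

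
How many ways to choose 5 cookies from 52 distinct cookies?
C(52,5) = 52!/(5!×47!) = 2598960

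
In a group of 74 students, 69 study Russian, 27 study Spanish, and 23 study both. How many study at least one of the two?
|A∪B| = |A| + |B| - |A∩B| = 69 + 27 - 23 = 73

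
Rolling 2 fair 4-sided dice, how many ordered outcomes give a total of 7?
Coefficient of x^7 in (x + x² + ... + x^4)^2. By inclusion-exclusion on dice exceeding 4: Σ_j (-1)^j C(2,j)·C(7-1-4j, 1) = C(2,0)·C(6,1) - C(2,1)·C(2,1) = 1·6 - 2·2 = 2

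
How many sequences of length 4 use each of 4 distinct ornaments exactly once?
4! = 24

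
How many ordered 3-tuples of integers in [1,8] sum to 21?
Coefficient of x^21 in (x + x² + ... + x^8)^3. By inclusion-exclusion on dice exceeding 8: Σ_j (-1)^j C(3,j)·C(21-1-8j, 2) = C(3,0)·C(20,2) - C(3,1)·C(12,2) + C(3,2)·C(4,2) = 1·190 - 3·66 + 3·6 = 10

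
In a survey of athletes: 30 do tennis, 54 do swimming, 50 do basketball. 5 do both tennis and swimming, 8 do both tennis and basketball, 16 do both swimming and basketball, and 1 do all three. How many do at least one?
|A∪B∪C| = 30+54+50-5-8-16+1 = 106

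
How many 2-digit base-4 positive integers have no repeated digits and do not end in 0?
Last digit: 3 nonzero choices. First digit: 2 (nonzero, ≠last). Middle 0: P(2,0) = 1. Total = 6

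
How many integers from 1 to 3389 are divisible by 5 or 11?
⌊3389/5⌋ + ⌊3389/11⌋ - ⌊3389/55⌋ = 677 + 308 - 61 = 924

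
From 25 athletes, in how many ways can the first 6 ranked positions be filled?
P(25,6) = 25!/(25-6)! = 127512000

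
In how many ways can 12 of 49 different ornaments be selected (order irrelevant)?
C(49,12) = 49!/(12!×37!) = 92263734836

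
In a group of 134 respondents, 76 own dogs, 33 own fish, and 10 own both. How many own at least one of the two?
|A∪B| = |A| + |B| - |A∩B| = 76 + 33 - 10 = 99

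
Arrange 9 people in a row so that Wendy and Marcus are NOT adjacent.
Total - adjacent = 9! - (9-1)!×2 = 362880 - 80640 = 282240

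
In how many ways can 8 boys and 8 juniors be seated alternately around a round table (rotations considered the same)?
Fix one of the boys: (8-1)! ways for the remaining boys, × 8! ways for the juniors = 5040 × 40320 = 203212800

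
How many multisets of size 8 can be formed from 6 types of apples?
C(8+6-1, 6-1) = C(13, 5) = 1287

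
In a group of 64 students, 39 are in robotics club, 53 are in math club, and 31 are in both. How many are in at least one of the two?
|A∪B| = |A| + |B| - |A∩B| = 39 + 53 - 31 = 61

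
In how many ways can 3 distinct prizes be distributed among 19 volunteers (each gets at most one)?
P(19,3) = 19!/(19-3)! = 5814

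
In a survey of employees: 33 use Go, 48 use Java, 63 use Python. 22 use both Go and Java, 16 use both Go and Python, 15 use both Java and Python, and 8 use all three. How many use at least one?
|A∪B∪C| = 33+48+63-22-16-15+8 = 99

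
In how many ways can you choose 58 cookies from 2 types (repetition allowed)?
C(58+2-1, 2-1) = C(59, 1) = 59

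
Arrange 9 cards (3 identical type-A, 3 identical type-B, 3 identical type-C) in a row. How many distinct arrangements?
9! / (3! × 3! × 3!) = 1680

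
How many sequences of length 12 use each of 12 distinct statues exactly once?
12! = 479001600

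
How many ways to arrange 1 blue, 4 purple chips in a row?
5! / (1! × 4!) = 5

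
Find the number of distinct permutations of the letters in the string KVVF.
4! / (2! × 1! × 1!) = 12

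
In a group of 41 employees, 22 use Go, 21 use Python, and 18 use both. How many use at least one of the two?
|A∪B| = |A| + |B| - |A∩B| = 22 + 21 - 18 = 25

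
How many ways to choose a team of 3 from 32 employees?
C(32,3) = 32!/(3!×29!) = 4960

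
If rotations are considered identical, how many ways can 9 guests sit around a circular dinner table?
Circular: fix one position, arrange the rest. (9-1)! = 40320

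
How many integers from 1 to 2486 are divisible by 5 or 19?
⌊2486/5⌋ + ⌊2486/19⌋ - ⌊2486/95⌋ = 497 + 130 - 26 = 601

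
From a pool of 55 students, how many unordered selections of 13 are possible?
C(55,13) = 55!/(13!×42!) = 1451182990950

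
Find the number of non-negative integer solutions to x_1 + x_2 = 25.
C(25+2-1, 2-1) = C(26, 1) = 26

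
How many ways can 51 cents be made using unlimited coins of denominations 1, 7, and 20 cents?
Coefficient of x^51 in 1/(1-x^1) · 1/(1-x^7) · 1/(1-x^20). Case on j = number of 20-cent coins (j = 0..2); remainder r = 51 - 20j is made from {1,7} in ⌊r/7⌋+1 ways. r = 51, 31, 11 → 8 + 5 + 2 = 15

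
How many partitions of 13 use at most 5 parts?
By conjugation, equals partitions of 13 into parts ≤ 5. Let r_j(i) = number of partitions of i into parts ≤ j, for i = 0..13. r_1(i) = 1 for all i; r_j(i) = r_{j-1}(i) + r_j(i-j). Rows j = 2..5: ≤2: 1 1 2 2 3 3 4 4 5 5 6 6 7 7; ≤3: 1 1 2 3 4 5 7 8 10 12 14 16 19 21; ≤4: 1 1 2 3 5 6 9 11 15 18 23 27 34 39; ≤5: 1 1 2 3 5 7 10 13 18 23 30 37 47 57. r_5(13) = 57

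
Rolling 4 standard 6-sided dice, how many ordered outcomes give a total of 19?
Coefficient of x^19 in (x + x² + ... + x^6)^4. By inclusion-exclusion on dice exceeding 6: Σ_j (-1)^j C(4,j)·C(19-1-6j, 3) = C(4,0)·C(18,3) - C(4,1)·C(12,3) + C(4,2)·C(6,3) = 1·816 - 4·220 + 6·20 = 56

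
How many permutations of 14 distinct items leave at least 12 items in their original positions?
Exactly j fixed points: C(14,j)·!(14-j); sum over j ≥ 12 (derangement numbers via !m = (m-1)·(!(m-1) + !(m-2)): !0..!2 = 1, 0, 1). Σ_{j=12}^{14} C(14,j)·!(14-j) = C(14,12)·!2 + C(14,13)·!1 + C(14,14)·!0 = 91·1 + 14·0 + 1·1 = 92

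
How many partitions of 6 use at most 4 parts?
By conjugation, equals partitions of 6 into parts ≤ 4. Let r_j(i) = number of partitions of i into parts ≤ j, for i = 0..6. r_1(i) = 1 for all i; r_j(i) = r_{j-1}(i) + r_j(i-j). Rows j = 2..4: ≤2: 1 1 2 2 3 3 4; ≤3: 1 1 2 3 4 5 7; ≤4: 1 1 2 3 5 6 9. r_4(6) = 9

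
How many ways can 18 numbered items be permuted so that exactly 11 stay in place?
Choose the 11 fixed points C(18,11) = 31824, derange the rest: !7 = Σ_{j=0}^{7} (-1)^j·7!/j! = 5040 - 5040 + 2520 - 840 + 210 - 42 + 7 - 1 = 1854. Product = 31824 × 1854 = 59001696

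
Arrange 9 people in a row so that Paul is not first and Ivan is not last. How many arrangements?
By inclusion-exclusion: 9! - 2×(9-1)! + (9-2)! = 362880 - 80640 + 5040 = 287280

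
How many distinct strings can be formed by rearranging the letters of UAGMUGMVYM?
10! / (2! × 3! × 1! × 2! × 1! × 1!) = 151200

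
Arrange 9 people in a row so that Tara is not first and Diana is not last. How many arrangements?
By inclusion-exclusion: 9! - 2×(9-1)! + (9-2)! = 362880 - 80640 + 5040 = 287280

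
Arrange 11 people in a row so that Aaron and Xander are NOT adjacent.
Total - adjacent = 11! - (11-1)!×2 = 39916800 - 7257600 = 32659200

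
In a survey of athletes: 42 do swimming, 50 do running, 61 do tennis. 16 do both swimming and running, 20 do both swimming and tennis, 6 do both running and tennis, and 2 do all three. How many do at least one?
|A∪B∪C| = 42+50+61-16-20-6+2 = 113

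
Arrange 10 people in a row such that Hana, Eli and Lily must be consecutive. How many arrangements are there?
Treat the 3 as one block: (10-3+1)! × 3! = 40320 × 6 = 241920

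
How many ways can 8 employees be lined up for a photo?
8! = 40320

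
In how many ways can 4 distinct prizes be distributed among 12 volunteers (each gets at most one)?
P(12,4) = 12!/(12-4)! = 11880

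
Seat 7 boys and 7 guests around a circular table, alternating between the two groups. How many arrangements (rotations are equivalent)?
Fix one of the boys: (7-1)! ways for the remaining boys, × 7! ways for the guests = 720 × 5040 = 3628800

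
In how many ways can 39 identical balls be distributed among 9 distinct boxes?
C(39+9-1, 9-1) = C(47, 8) = 314457495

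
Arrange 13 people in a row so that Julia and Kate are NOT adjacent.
Total - adjacent = 13! - (13-1)!×2 = 6227020800 - 958003200 = 5269017600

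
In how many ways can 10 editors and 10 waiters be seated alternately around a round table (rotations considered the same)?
Fix one of the editors: (10-1)! ways for the remaining editors, × 10! ways for the waiters = 362880 × 3628800 = 1316818944000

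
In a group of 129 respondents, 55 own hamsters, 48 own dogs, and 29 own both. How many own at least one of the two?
|A∪B| = |A| + |B| - |A∩B| = 55 + 48 - 29 = 74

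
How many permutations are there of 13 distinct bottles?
13! = 6227020800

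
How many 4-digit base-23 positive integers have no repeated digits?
First digit: 22 choices (nonzero). Then descending: 22 × 22 × 21 × 20 = 203280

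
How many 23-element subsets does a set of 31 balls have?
C(31,23) = 31!/(23!×8!) = 7888725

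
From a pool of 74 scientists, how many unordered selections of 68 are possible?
C(74,68) = 74!/(68!×6!) = 185250786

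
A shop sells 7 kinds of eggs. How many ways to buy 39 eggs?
C(39+7-1, 7-1) = C(45, 6) = 8145060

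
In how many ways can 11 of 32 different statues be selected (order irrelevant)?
C(32,11) = 32!/(11!×21!) = 129024480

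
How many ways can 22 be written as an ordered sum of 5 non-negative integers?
C(22+5-1, 5-1) = C(26, 4) = 14950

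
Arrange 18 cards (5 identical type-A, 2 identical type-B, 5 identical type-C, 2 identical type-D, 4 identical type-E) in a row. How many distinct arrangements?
18! / (5! × 2! × 5! × 2! × 4!) = 4631346720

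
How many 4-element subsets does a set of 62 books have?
C(62,4) = 62!/(4!×58!) = 557845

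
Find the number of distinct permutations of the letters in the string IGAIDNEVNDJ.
11! / (1! × 2! × 1! × 2! × 2! × 1! × 1! × 1!) = 4989600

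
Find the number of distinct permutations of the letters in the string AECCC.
5! / (1! × 3! × 1!) = 20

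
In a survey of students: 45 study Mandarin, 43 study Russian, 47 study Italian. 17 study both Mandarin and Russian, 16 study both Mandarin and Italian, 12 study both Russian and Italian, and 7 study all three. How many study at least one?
|A∪B∪C| = 45+43+47-17-16-12+7 = 97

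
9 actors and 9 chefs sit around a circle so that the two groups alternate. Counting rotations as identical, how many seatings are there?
Fix one of the actors: (9-1)! ways for the remaining actors, × 9! ways for the chefs = 40320 × 362880 = 14631321600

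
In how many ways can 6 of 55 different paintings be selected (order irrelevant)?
C(55,6) = 55!/(6!×49!) = 28989675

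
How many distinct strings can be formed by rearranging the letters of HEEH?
4! / (2! × 2!) = 6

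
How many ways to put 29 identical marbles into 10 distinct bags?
C(29+10-1, 10-1) = C(38, 9) = 163011640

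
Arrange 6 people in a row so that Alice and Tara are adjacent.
Treat as block: (6-1)! × 2! = 120 × 2 = 240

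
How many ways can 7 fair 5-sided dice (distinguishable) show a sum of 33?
Coefficient of x^33 in (x + x² + ... + x^5)^7. By inclusion-exclusion on dice exceeding 5: Σ_j (-1)^j C(7,j)·C(33-1-5j, 6) = C(7,0)·C(32,6) - C(7,1)·C(27,6) + C(7,2)·C(22,6) - C(7,3)·C(17,6) + C(7,4)·C(12,6) - C(7,5)·C(7,6) = 1·906192 - 7·296010 + 21·74613 - 35·12376 + 35·924 - 21·7 = 28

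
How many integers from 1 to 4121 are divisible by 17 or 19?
⌊4121/17⌋ + ⌊4121/19⌋ - ⌊4121/323⌋ = 242 + 216 - 12 = 446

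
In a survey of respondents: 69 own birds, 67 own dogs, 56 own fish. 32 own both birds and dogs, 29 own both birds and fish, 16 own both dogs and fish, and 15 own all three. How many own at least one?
|A∪B∪C| = 69+67+56-32-29-16+15 = 130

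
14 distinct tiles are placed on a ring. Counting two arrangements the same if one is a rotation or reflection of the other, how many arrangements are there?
(14-1)!/2 = 6227020800/2 = 3113510400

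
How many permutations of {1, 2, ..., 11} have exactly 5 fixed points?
Choose the 5 fixed points C(11,5) = 462, derange the rest: !6 = Σ_{j=0}^{6} (-1)^j·6!/j! = 720 - 720 + 360 - 120 + 30 - 6 + 1 = 265. Product = 462 × 265 = 122430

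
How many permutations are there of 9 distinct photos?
9! = 362880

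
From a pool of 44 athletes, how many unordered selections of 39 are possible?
C(44,39) = 44!/(39!×5!) = 1086008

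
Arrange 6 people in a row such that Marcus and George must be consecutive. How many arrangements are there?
Treat the 2 as one block: (6-2+1)! × 2! = 120 × 2 = 240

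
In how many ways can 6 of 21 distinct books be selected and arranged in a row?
P(21,6) = 21!/(21-6)! = 39070080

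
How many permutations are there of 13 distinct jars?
13! = 6227020800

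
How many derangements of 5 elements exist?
!5 = Σ_{j=0}^{5} (-1)^j·5!/j! = 120 - 120 + 60 - 20 + 5 - 1 = 44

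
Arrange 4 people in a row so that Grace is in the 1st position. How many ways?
Fix one position: (4-1)! = 6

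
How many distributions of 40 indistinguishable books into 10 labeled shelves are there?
C(40+10-1, 10-1) = C(49, 9) = 2054455634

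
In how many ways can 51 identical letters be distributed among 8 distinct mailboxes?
C(51+8-1, 8-1) = C(58, 7) = 300674088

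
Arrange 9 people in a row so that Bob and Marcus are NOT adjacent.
Total - adjacent = 9! - (9-1)!×2 = 362880 - 80640 = 282240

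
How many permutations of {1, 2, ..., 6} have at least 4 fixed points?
Exactly j fixed points: C(6,j)·!(6-j); sum over j ≥ 4 (derangement numbers via !m = (m-1)·(!(m-1) + !(m-2)): !0..!2 = 1, 0, 1). Σ_{j=4}^{6} C(6,j)·!(6-j) = C(6,4)·!2 + C(6,5)·!1 + C(6,6)·!0 = 15·1 + 6·0 + 1·1 = 16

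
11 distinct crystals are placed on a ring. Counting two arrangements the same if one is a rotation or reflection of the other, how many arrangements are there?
(11-1)!/2 = 3628800/2 = 1814400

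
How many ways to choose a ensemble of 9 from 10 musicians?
C(10,9) = 10!/(9!×1!) = 10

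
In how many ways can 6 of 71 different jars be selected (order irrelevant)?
C(71,6) = 71!/(6!×65!) = 143218999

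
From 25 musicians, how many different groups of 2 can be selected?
C(25,2) = 25!/(2!×23!) = 300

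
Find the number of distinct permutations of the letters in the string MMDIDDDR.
8! / (4! × 2! × 1! × 1!) = 840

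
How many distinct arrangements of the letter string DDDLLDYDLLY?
11! / (4! × 5! × 2!) = 6930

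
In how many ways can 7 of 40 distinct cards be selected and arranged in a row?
P(40,7) = 40!/(40-7)! = 93963542400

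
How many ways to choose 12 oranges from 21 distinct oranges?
C(21,12) = 21!/(12!×9!) = 293930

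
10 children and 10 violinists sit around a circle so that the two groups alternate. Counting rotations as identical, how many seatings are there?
Fix one of the children: (10-1)! ways for the remaining children, × 10! ways for the violinists = 362880 × 3628800 = 1316818944000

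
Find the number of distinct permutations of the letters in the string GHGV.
4! / (2! × 1! × 1!) = 12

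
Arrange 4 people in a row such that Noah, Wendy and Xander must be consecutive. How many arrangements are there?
Treat the 3 as one block: (4-3+1)! × 3! = 2 × 6 = 12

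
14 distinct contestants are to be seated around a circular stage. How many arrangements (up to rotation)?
Circular: fix one position, arrange the rest. (14-1)! = 6227020800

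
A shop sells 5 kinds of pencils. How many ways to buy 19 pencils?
C(19+5-1, 5-1) = C(23, 4) = 8855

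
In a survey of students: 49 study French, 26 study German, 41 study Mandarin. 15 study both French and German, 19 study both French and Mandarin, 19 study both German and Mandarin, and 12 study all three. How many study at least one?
|A∪B∪C| = 49+26+41-15-19-19+12 = 75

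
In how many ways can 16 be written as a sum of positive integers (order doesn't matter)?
Pentagonal recurrence p(n) = p(n-1) + p(n-2) - p(n-5) - p(n-7) + p(n-12) + p(n-15) - ... gives p(0..15) = 1, 1, 2, 3, 5, 7, 11, 15, 22, 30, 42, 56, 77, 101, 135, 176. p(16) = p(15) + p(14) - p(11) - p(9) + p(4) + p(1) = 176 + 135 - 56 - 30 + 5 + 1 = 231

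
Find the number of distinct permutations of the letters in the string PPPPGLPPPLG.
11! / (2! × 7! × 2!) = 1980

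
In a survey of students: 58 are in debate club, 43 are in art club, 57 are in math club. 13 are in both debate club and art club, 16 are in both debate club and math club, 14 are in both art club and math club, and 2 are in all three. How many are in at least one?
|A∪B∪C| = 58+43+57-13-16-14+2 = 117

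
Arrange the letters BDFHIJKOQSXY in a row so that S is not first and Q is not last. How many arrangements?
By inclusion-exclusion: 12! - 2×(12-1)! + (12-2)! = 479001600 - 79833600 + 3628800 = 402796800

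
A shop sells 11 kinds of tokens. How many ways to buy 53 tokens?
C(53+11-1, 11-1) = C(63, 10) = 127805525001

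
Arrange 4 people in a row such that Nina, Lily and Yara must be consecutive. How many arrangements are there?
Treat the 3 as one block: (4-3+1)! × 3! = 2 × 6 = 12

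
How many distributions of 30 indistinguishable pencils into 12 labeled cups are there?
C(30+12-1, 12-1) = C(41, 11) = 3159461968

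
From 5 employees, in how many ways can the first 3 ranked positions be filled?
P(5,3) = 5!/(5-3)! = 60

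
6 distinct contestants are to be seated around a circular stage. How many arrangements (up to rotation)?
Circular: fix one position, arrange the rest. (6-1)! = 120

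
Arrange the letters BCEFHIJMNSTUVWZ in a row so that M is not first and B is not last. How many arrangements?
By inclusion-exclusion: 15! - 2×(15-1)! + (15-2)! = 1307674368000 - 174356582400 + 6227020800 = 1139544806400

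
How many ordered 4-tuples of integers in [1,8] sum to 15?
Coefficient of x^15 in (x + x² + ... + x^8)^4. By inclusion-exclusion on dice exceeding 8: Σ_j (-1)^j C(4,j)·C(15-1-8j, 3) = C(4,0)·C(14,3) - C(4,1)·C(6,3) = 1·364 - 4·20 = 284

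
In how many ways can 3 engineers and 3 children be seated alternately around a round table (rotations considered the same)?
Fix one of the engineers: (3-1)! ways for the remaining engineers, × 3! ways for the children = 2 × 6 = 12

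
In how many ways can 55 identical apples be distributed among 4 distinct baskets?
C(55+4-1, 4-1) = C(58, 3) = 30856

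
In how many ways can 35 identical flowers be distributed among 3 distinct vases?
C(35+3-1, 3-1) = C(37, 2) = 666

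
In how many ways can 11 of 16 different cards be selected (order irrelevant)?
C(16,11) = 16!/(11!×5!) = 4368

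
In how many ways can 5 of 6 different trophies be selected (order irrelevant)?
C(6,5) = 6!/(5!×1!) = 6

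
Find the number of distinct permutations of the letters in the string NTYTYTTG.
8! / (1! × 2! × 1! × 4!) = 840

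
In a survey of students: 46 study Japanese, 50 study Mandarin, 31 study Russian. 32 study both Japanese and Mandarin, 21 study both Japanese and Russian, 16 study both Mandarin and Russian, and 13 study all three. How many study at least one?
|A∪B∪C| = 46+50+31-32-21-16+13 = 71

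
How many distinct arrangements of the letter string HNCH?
4! / (2! × 1! × 1!) = 12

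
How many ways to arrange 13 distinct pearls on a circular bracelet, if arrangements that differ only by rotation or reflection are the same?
(13-1)!/2 = 479001600/2 = 239500800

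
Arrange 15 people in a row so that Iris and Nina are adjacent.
Treat as block: (15-1)! × 2! = 87178291200 × 2 = 174356582400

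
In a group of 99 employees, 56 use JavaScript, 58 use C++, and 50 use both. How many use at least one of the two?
|A∪B| = |A| + |B| - |A∩B| = 56 + 58 - 50 = 64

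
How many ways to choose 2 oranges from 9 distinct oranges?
C(9,2) = 9!/(2!×7!) = 36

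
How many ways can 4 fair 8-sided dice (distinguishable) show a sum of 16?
Coefficient of x^16 in (x + x² + ... + x^8)^4. By inclusion-exclusion on dice exceeding 8: Σ_j (-1)^j C(4,j)·C(16-1-8j, 3) = C(4,0)·C(15,3) - C(4,1)·C(7,3) = 1·455 - 4·35 = 315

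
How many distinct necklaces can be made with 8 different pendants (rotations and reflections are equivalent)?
(8-1)!/2 = 5040/2 = 2520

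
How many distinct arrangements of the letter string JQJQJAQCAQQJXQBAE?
17! / (1! × 3! × 1! × 1! × 4! × 6! × 1!) = 3430627200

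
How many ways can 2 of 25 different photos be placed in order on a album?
P(25,2) = 25!/(25-2)! = 600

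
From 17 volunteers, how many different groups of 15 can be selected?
C(17,15) = 17!/(15!×2!) = 136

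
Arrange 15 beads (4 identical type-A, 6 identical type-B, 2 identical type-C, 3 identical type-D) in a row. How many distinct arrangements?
15! / (4! × 6! × 2! × 3!) = 6306300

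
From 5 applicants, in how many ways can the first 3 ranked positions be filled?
P(5,3) = 5!/(5-3)! = 60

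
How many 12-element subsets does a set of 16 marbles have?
C(16,12) = 16!/(12!×4!) = 1820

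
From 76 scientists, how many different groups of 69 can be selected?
C(76,69) = 76!/(69!×7!) = 2186189400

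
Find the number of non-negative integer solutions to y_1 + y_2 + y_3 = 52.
C(52+3-1, 3-1) = C(54, 2) = 1431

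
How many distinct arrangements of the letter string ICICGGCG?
8! / (2! × 3! × 3!) = 560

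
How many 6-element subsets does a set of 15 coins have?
C(15,6) = 15!/(6!×9!) = 5005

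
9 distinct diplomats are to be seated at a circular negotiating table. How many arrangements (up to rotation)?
Circular: fix one position, arrange the rest. (9-1)! = 40320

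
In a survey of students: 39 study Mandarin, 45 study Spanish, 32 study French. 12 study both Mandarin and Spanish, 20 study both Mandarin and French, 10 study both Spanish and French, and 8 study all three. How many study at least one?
|A∪B∪C| = 39+45+32-12-20-10+8 = 82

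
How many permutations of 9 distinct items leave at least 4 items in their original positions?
Exactly j fixed points: C(9,j)·!(9-j); sum over j ≥ 4 (derangement numbers via !m = (m-1)·(!(m-1) + !(m-2)): !0..!5 = 1, 0, 1, 2, 9, 44). Σ_{j=4}^{9} C(9,j)·!(9-j) = C(9,4)·!5 + C(9,5)·!4 + C(9,6)·!3 + C(9,7)·!2 + C(9,8)·!1 + C(9,9)·!0 = 126·44 + 126·9 + 84·2 + 36·1 + 9·0 + 1·1 = 6883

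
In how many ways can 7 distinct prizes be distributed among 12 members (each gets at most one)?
P(12,7) = 12!/(12-7)! = 3991680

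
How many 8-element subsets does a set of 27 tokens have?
C(27,8) = 27!/(8!×19!) = 2220075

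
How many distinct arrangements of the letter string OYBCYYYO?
8! / (2! × 4! × 1! × 1!) = 840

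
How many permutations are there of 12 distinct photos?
12! = 479001600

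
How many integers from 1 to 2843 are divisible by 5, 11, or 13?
⌊2843/5⌋+⌊2843/11⌋+⌊2843/13⌋ - ⌊2843/55⌋-⌊2843/65⌋-⌊2843/143⌋ + ⌊2843/715⌋ = 568+258+218 - 51-43-19 + 3 = 934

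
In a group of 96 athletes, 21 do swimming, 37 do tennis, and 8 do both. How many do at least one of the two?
|A∪B| = |A| + |B| - |A∩B| = 21 + 37 - 8 = 50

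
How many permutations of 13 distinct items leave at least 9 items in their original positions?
Exactly j fixed points: C(13,j)·!(13-j); sum over j ≥ 9 (derangement numbers via !m = (m-1)·(!(m-1) + !(m-2)): !0..!4 = 1, 0, 1, 2, 9). Σ_{j=9}^{13} C(13,j)·!(13-j) = C(13,9)·!4 + C(13,10)·!3 + C(13,11)·!2 + C(13,12)·!1 + C(13,13)·!0 = 715·9 + 286·2 + 78·1 + 13·0 + 1·1 = 7086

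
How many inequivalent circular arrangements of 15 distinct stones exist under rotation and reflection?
(15-1)!/2 = 87178291200/2 = 43589145600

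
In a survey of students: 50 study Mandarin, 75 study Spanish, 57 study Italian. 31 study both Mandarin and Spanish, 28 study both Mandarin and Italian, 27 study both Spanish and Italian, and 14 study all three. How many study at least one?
|A∪B∪C| = 50+75+57-31-28-27+14 = 110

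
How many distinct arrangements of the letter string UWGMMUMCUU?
10! / (3! × 1! × 1! × 4! × 1!) = 25200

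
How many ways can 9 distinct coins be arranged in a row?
9! = 362880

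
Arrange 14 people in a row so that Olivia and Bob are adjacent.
Treat as block: (14-1)! × 2! = 6227020800 × 2 = 12454041600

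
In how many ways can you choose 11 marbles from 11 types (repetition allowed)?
C(11+11-1, 11-1) = C(21, 10) = 352716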